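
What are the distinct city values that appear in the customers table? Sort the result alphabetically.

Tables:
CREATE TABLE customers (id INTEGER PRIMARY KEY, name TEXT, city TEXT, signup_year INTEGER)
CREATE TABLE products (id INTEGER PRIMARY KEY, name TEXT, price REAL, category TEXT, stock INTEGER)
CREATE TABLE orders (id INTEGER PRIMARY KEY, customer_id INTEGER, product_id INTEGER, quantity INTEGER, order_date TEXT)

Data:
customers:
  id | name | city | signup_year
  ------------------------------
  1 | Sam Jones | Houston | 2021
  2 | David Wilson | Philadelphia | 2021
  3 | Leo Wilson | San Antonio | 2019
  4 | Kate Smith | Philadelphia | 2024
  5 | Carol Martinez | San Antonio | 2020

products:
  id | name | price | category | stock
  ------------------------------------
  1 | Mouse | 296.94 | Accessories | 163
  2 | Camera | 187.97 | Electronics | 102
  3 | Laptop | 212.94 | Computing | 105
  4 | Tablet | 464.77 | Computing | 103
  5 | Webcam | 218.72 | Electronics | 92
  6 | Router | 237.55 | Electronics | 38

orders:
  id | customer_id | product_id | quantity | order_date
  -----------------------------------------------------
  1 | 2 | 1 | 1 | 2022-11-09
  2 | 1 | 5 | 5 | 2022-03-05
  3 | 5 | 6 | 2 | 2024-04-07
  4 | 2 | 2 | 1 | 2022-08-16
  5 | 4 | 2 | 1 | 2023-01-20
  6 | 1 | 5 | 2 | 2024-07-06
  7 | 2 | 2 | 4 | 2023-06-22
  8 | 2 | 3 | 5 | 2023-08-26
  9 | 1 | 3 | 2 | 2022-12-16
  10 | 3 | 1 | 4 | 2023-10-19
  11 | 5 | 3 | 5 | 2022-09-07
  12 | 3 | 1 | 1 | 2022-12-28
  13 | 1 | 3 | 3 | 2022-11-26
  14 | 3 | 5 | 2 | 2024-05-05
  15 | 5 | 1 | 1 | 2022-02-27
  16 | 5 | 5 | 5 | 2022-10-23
SELECT DISTINCT city FROM customers ORDER BY city

Execution result:
city
Houston
Philadelphia
San Antonio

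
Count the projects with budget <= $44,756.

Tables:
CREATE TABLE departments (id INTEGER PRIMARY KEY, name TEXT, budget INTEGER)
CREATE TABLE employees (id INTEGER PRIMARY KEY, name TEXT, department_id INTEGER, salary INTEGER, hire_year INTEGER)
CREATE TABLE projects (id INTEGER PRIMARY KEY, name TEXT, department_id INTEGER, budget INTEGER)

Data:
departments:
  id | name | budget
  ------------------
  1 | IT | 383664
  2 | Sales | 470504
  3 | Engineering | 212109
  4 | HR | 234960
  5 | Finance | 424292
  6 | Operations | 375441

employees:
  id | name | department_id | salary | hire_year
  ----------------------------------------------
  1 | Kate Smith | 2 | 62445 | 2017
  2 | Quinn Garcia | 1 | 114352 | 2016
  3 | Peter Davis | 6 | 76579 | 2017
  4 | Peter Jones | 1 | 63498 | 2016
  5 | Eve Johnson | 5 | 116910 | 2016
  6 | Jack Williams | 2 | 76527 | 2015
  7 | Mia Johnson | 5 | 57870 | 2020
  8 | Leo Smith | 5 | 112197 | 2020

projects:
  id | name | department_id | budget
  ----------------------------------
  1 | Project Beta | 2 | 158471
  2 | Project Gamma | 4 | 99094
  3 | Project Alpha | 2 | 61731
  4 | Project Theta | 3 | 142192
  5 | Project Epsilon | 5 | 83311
SELECT COUNT(*) FROM projects WHERE budget <= 44756

Execution result:
0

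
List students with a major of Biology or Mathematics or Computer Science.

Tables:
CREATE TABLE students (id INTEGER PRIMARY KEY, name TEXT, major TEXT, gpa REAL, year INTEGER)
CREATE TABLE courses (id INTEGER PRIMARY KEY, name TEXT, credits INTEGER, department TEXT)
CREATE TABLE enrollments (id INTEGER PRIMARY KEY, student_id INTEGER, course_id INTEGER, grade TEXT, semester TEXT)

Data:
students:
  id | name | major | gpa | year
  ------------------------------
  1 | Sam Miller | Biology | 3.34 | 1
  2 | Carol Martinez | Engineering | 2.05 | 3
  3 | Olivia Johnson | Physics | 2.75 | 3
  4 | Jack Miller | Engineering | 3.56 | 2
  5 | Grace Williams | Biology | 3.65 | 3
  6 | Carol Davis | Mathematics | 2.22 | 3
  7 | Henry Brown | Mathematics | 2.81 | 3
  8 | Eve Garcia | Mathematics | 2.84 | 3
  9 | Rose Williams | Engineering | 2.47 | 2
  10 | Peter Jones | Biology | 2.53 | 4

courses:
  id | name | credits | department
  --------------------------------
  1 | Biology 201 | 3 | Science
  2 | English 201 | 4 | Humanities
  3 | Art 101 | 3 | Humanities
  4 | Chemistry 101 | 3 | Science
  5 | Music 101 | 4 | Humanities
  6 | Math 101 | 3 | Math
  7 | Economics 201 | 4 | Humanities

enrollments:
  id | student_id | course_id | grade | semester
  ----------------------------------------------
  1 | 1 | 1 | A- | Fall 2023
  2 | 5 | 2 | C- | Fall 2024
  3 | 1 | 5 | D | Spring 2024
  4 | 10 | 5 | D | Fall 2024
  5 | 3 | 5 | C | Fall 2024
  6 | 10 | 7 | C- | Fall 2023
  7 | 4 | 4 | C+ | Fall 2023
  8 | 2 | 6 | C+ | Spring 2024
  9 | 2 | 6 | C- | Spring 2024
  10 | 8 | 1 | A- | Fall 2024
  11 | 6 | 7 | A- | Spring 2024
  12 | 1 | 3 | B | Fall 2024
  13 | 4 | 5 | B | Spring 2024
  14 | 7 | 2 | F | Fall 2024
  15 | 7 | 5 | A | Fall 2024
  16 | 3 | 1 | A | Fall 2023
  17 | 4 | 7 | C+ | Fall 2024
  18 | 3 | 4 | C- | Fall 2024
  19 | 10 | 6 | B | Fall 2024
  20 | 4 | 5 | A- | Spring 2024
SELECT name, major FROM students WHERE major IN ('Biology', 'Mathematics', 'Computer Science')

Execution result:
name | major
Sam Miller | Biology
Grace Williams | Biology
Carol Davis | Mathematics
Henry Brown | Mathematics
Eve Garcia | Mathematics
Peter Jones | Biology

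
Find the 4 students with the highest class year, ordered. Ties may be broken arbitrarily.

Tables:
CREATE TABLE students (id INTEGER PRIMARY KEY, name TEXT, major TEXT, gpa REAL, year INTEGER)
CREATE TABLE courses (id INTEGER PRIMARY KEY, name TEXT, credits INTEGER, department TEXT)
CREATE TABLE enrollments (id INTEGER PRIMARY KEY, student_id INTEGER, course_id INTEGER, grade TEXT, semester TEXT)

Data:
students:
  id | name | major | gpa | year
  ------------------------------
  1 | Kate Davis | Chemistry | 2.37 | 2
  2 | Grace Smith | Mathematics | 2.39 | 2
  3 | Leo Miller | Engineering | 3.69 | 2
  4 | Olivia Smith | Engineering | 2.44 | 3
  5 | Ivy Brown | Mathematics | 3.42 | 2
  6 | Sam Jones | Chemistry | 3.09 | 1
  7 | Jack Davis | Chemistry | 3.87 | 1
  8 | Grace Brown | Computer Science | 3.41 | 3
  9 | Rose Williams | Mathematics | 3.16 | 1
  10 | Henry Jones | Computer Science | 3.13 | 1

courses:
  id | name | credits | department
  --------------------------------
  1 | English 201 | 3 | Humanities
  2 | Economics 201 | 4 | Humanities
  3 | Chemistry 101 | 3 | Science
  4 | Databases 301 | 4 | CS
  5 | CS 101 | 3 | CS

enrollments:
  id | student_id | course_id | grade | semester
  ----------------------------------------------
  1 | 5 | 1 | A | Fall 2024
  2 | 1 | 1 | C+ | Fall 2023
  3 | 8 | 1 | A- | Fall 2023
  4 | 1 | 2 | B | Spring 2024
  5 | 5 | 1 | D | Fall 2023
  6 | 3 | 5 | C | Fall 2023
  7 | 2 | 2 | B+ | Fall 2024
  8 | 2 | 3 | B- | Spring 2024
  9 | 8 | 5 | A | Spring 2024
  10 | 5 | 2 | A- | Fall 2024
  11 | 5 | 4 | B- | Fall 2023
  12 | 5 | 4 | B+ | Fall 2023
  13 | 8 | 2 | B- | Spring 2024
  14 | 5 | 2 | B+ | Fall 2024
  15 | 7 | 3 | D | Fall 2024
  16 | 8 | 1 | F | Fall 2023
SELECT name, year FROM students ORDER BY year DESC LIMIT 4

Execution result:
name | year
Olivia Smith | 3
Grace Brown | 3
Kate Davis | 2
Grace Smith | 2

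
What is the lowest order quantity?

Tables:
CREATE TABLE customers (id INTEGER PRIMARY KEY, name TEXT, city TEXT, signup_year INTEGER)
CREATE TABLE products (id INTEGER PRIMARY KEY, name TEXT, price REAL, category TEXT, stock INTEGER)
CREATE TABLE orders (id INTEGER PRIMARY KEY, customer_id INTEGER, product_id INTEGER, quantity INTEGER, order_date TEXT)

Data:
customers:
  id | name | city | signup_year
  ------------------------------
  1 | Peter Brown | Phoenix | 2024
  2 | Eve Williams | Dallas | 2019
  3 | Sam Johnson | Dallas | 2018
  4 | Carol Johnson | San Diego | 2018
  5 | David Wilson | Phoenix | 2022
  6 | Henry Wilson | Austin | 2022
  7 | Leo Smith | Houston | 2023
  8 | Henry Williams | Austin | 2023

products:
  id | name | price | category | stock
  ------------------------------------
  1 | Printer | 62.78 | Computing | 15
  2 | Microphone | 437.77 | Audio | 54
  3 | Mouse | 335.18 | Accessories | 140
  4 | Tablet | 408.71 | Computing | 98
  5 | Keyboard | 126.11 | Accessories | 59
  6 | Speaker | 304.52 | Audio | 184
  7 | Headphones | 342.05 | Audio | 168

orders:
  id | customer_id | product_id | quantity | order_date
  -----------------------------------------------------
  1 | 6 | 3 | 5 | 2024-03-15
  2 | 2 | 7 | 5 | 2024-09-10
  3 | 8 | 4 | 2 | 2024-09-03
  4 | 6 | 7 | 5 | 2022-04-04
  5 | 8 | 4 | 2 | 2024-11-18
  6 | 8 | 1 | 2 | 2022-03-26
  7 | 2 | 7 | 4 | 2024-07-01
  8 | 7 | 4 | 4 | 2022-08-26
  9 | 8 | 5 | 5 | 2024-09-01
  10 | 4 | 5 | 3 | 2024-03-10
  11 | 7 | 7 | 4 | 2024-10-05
SELECT MIN(quantity) FROM orders

Execution result:
2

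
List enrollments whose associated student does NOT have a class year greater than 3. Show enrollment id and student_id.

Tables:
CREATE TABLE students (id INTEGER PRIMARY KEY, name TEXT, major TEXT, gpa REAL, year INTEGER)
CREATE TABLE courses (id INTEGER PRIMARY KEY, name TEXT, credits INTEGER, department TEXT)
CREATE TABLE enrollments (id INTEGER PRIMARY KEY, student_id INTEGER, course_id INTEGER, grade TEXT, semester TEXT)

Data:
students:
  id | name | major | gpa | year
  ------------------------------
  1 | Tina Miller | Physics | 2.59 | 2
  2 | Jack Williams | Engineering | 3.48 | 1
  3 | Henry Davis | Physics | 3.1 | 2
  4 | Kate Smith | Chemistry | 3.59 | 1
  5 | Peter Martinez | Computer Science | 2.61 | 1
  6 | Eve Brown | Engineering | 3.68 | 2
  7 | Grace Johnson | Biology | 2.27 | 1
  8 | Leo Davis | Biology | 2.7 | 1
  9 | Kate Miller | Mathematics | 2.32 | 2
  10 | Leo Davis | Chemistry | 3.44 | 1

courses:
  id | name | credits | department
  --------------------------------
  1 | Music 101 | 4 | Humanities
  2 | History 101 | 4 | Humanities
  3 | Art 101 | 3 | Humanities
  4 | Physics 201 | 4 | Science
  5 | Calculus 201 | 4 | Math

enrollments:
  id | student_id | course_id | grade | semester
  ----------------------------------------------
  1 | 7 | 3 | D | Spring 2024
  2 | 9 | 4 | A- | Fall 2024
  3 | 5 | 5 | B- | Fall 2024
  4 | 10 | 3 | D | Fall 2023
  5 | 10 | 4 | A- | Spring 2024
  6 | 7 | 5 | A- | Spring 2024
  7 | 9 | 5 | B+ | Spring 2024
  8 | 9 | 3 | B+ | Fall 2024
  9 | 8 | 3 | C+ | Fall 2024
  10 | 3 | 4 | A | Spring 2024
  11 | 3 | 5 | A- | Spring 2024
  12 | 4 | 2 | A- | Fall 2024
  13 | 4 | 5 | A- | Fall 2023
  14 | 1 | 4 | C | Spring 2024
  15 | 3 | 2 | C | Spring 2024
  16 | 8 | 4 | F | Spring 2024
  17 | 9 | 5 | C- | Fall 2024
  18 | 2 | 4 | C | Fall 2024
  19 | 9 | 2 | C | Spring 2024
SELECT id, student_id FROM enrollments WHERE student_id NOT IN (SELECT id FROM students WHERE year > 3)

Execution result:
id | student_id
1 | 7
2 | 9
3 | 5
4 | 10
5 | 10
6 | 7
7 | 9
8 | 9
9 | 8
10 | 3
11 | 3
12 | 4
13 | 4
14 | 1
15 | 3
16 | 8
17 | 9
18 | 2
19 | 9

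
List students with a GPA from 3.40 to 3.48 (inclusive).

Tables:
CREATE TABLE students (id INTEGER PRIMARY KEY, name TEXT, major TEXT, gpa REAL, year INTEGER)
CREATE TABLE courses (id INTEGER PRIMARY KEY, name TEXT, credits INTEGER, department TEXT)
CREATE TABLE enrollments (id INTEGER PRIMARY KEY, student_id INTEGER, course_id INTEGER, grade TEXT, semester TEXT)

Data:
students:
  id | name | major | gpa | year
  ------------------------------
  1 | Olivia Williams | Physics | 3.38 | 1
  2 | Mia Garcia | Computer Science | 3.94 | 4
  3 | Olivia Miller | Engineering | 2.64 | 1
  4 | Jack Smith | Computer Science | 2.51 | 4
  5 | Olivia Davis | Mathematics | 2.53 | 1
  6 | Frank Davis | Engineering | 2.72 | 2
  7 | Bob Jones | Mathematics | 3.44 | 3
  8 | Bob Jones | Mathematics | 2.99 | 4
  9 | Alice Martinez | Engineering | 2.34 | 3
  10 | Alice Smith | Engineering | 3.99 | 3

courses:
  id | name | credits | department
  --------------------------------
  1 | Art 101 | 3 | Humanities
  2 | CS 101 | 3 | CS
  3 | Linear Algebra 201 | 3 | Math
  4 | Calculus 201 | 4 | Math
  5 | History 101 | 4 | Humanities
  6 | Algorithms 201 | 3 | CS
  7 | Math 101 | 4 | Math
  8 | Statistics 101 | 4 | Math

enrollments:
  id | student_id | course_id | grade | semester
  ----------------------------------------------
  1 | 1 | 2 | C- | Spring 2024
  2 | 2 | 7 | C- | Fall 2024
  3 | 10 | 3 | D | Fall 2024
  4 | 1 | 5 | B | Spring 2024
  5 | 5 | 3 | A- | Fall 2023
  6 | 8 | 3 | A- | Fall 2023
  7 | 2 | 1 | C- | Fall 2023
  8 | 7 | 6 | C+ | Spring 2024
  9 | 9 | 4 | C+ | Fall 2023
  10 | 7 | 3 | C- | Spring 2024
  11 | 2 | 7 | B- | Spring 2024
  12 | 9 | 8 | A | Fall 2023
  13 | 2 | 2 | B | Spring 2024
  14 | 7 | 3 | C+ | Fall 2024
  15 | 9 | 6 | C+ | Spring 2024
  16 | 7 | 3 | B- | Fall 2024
SELECT name, gpa FROM students WHERE gpa BETWEEN 3.4 AND 3.48

Execution result:
name | gpa
Bob Jones | 3.44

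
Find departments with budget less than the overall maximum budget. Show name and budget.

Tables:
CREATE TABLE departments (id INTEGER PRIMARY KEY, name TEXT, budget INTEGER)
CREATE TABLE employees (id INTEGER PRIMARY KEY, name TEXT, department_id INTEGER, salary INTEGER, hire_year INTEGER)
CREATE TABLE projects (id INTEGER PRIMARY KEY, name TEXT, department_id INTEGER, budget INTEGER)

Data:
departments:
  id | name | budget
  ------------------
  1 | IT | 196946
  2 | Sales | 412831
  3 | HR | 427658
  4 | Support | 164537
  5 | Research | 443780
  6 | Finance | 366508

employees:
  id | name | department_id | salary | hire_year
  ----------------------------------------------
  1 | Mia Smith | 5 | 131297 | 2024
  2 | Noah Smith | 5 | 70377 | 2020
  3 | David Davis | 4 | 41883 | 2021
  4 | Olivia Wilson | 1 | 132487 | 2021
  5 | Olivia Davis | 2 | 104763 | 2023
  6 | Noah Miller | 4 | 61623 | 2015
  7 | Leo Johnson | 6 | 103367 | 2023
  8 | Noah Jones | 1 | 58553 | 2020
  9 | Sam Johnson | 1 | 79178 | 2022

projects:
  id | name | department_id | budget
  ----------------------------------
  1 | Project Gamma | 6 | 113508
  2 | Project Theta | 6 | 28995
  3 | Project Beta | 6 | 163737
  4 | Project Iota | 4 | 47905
SELECT name, budget FROM departments WHERE budget < (SELECT MAX(budget) FROM departments)

Execution result:
name | budget
IT | 196946
Sales | 412831
HR | 427658
Support | 164537
Finance | 366508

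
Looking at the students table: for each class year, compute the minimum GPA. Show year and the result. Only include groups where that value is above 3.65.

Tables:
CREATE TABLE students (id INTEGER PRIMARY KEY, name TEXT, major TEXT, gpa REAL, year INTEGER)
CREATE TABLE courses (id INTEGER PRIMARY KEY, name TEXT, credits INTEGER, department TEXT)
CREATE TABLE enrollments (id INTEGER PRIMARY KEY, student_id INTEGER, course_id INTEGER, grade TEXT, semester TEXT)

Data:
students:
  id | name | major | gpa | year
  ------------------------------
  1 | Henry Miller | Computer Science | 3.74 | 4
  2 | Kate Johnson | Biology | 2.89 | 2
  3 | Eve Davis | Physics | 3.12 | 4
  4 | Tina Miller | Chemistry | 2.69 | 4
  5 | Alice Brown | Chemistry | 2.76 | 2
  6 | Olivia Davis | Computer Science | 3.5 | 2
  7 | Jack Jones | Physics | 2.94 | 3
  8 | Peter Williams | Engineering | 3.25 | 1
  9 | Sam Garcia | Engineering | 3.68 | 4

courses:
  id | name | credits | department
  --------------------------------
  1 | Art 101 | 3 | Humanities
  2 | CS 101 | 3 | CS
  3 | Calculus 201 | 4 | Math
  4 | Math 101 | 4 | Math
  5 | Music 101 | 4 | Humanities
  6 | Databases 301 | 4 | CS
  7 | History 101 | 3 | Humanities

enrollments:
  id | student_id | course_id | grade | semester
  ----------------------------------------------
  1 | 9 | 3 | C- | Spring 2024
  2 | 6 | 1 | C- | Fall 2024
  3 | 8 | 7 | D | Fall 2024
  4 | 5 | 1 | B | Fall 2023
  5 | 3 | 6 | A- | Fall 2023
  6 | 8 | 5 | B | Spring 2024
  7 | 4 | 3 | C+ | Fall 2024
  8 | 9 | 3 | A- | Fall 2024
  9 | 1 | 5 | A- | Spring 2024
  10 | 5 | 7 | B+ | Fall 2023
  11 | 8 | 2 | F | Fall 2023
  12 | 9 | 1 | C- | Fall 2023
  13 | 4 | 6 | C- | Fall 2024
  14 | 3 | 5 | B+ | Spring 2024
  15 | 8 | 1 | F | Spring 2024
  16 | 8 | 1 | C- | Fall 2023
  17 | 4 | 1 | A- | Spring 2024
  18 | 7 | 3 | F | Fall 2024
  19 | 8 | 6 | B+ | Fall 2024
SELECT year, MIN(gpa) AS min_gpa FROM students GROUP BY year HAVING MIN(gpa) > 3.65

Execution result:
(no rows)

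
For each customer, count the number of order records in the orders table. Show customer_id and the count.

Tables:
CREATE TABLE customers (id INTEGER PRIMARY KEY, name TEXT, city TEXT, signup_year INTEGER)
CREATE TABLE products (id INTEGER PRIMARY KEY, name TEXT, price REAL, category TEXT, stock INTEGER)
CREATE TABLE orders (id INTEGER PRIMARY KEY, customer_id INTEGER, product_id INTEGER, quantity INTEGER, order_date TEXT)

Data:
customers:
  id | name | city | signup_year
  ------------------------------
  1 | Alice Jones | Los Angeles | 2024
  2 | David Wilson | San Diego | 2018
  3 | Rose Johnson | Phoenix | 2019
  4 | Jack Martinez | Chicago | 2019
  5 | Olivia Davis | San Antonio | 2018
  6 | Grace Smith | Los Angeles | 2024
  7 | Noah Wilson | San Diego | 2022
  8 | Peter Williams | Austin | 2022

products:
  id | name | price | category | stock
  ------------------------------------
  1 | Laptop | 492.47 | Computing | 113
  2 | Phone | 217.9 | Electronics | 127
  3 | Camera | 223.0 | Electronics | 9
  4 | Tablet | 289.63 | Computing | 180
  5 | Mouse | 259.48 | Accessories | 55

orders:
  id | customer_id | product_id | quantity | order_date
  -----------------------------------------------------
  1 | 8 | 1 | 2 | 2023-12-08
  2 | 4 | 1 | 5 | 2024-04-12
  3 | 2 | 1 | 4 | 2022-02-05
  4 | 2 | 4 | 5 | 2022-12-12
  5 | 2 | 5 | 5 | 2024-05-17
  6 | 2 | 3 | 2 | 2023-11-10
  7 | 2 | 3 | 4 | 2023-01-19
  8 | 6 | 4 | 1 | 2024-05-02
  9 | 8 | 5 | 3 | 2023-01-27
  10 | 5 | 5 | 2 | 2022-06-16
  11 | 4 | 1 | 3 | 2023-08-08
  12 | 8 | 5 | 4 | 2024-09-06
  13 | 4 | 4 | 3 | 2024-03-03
SELECT customer_id, COUNT(*) AS order_count FROM orders GROUP BY customer_id

Execution result:
customer_id | order_count
2 | 5
4 | 3
5 | 1
6 | 1
8 | 3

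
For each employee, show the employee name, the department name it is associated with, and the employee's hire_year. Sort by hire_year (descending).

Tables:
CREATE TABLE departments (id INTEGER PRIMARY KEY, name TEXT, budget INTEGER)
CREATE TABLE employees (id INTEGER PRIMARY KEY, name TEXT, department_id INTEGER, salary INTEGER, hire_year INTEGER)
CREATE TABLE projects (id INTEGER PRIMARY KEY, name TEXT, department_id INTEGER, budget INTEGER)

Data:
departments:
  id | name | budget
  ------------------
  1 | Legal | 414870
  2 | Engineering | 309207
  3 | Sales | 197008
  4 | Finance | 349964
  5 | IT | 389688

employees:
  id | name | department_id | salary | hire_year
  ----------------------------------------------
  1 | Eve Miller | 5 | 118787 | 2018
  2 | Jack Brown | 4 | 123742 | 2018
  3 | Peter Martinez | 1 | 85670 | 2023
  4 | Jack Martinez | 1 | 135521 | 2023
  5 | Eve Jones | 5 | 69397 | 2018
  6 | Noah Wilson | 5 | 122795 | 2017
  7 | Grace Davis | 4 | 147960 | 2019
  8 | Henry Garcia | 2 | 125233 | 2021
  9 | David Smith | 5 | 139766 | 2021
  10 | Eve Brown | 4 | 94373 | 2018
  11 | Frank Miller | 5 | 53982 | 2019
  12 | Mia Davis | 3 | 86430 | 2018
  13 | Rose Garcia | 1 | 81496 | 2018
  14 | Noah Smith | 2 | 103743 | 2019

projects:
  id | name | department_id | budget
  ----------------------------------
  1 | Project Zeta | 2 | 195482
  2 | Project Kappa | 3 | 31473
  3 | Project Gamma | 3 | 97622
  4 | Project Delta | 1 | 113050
SELECT c.name, p.name AS department, c.hire_year FROM employees c JOIN departments p ON c.department_id = p.id ORDER BY c.hire_year DESC

Execution result:
name | department | hire_year
Peter Martinez | Legal | 2023
Jack Martinez | Legal | 2023
Henry Garcia | Engineering | 2021
David Smith | IT | 2021
Grace Davis | Finance | 2019
Frank Miller | IT | 2019
Noah Smith | Engineering | 2019
Eve Miller | IT | 2018
Jack Brown | Finance | 2018
Eve Jones | IT | 2018
Eve Brown | Finance | 2018
Mia Davis | Sales | 2018
Rose Garcia | Legal | 2018
Noah Wilson | IT | 2017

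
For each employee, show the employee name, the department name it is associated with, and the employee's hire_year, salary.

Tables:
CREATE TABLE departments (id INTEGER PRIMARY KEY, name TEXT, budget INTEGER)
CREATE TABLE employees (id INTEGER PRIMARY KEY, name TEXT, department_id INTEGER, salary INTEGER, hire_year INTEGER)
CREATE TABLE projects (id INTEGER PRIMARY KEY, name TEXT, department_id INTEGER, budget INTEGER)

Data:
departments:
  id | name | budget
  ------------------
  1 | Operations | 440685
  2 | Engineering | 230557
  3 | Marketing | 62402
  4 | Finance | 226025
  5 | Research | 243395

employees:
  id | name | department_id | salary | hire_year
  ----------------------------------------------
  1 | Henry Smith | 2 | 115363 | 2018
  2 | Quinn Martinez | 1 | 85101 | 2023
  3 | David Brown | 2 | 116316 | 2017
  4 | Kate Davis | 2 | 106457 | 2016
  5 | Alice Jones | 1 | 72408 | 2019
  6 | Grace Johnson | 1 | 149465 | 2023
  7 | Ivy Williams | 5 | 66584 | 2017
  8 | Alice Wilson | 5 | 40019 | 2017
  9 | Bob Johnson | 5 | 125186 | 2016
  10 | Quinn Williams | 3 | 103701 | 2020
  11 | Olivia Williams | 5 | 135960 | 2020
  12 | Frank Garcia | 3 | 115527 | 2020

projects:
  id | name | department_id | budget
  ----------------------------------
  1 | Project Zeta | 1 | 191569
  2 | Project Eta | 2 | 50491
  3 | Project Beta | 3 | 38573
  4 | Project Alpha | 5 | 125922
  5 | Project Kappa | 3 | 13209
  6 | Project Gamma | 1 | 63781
SELECT c.name, p.name AS department, c.hire_year, c.salary FROM employees c JOIN departments p ON c.department_id = p.id

Execution result:
name | department | hire_year | salary
Henry Smith | Engineering | 2018 | 115363
Quinn Martinez | Operations | 2023 | 85101
David Brown | Engineering | 2017 | 116316
Kate Davis | Engineering | 2016 | 106457
Alice Jones | Operations | 2019 | 72408
Grace Johnson | Operations | 2023 | 149465
Ivy Williams | Research | 2017 | 66584
Alice Wilson | Research | 2017 | 40019
Bob Johnson | Research | 2016 | 125186
Quinn Williams | Marketing | 2020 | 103701
Olivia Williams | Research | 2020 | 135960
Frank Garcia | Marketing | 2020 | 115527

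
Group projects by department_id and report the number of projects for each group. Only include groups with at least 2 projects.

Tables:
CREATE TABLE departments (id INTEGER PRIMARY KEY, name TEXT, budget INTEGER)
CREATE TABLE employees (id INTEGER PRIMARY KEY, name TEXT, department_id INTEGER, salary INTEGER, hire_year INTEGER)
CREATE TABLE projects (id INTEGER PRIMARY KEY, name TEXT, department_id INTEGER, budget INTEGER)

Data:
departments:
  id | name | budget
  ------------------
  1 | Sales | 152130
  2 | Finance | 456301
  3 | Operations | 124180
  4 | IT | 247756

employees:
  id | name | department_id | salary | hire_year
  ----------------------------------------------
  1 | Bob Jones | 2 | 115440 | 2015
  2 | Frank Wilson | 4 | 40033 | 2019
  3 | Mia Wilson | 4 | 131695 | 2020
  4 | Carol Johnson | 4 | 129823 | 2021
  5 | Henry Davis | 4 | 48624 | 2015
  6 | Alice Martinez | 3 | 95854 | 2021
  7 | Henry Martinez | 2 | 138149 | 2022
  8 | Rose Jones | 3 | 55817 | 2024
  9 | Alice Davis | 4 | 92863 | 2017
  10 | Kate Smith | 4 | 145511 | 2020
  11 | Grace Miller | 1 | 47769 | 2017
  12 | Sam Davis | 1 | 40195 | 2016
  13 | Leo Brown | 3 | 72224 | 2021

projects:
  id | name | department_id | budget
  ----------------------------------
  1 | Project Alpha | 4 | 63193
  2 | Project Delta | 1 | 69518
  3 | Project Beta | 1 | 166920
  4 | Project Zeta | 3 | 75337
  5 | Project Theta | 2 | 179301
SELECT department_id, COUNT(*) AS n FROM projects GROUP BY department_id HAVING COUNT(*) >= 2

Execution result:
department_id | n
1 | 2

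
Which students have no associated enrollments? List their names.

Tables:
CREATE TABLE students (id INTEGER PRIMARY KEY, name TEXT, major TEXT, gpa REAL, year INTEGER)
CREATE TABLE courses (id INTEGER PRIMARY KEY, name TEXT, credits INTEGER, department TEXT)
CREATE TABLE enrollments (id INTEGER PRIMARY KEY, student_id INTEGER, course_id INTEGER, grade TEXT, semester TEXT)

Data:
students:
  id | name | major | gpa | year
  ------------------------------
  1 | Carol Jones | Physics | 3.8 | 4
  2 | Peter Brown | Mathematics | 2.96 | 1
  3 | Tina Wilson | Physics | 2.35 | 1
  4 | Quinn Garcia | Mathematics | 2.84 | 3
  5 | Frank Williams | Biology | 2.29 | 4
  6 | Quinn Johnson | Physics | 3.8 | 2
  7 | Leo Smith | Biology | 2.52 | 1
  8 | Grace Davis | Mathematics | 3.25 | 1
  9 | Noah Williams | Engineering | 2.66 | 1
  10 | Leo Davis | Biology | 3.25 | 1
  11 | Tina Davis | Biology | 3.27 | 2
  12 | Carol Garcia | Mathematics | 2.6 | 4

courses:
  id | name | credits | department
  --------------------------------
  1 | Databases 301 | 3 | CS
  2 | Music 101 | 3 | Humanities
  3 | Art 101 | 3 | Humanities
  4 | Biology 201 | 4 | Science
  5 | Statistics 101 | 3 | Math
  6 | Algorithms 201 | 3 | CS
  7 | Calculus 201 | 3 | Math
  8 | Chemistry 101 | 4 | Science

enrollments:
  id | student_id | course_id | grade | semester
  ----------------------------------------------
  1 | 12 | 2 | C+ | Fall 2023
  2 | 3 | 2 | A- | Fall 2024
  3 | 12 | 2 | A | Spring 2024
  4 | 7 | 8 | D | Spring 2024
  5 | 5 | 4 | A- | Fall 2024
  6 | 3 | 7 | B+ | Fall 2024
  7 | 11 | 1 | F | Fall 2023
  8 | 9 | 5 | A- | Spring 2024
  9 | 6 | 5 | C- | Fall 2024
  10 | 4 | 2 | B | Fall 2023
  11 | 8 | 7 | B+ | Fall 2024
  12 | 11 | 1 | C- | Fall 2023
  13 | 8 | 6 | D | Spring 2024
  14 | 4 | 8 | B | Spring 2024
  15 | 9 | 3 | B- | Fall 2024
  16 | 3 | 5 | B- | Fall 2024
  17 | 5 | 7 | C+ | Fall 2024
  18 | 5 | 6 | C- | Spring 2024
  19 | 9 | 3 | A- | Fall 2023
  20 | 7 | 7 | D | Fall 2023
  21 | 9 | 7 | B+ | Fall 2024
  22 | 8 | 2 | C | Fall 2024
SELECT p.name FROM students p LEFT JOIN enrollments c ON c.student_id = p.id WHERE c.id IS NULL

Execution result:
name
Carol Jones
Peter Brown
Leo Davis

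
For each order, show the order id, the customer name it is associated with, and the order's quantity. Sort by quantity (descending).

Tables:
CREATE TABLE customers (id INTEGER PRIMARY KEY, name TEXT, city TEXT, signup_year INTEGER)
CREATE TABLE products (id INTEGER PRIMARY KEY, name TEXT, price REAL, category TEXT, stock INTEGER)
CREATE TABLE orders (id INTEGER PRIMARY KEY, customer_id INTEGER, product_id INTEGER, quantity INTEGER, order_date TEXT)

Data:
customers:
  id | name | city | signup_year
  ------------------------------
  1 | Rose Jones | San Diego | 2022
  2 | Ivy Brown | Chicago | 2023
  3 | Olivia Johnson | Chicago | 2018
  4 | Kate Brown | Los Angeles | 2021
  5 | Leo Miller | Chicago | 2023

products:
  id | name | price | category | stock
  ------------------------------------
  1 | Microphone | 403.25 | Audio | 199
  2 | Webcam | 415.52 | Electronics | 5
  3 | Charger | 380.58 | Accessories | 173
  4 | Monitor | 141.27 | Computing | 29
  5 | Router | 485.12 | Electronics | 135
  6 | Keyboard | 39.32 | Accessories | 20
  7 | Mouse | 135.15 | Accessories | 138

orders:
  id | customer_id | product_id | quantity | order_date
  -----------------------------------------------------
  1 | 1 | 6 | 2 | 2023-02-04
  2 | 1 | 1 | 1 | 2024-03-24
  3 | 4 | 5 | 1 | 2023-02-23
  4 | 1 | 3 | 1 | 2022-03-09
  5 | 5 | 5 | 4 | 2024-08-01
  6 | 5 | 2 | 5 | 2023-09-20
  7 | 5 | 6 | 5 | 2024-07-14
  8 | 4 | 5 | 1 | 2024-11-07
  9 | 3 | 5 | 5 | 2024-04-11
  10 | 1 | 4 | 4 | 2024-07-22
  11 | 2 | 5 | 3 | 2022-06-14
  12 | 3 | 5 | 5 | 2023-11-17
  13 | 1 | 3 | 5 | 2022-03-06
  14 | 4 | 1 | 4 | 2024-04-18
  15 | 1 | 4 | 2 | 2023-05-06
SELECT c.id, p.name AS customer, c.quantity FROM orders c JOIN customers p ON c.customer_id = p.id ORDER BY c.quantity DESC

Execution result:
id | customer | quantity
6 | Leo Miller | 5
7 | Leo Miller | 5
9 | Olivia Johnson | 5
12 | Olivia Johnson | 5
13 | Rose Jones | 5
5 | Leo Miller | 4
10 | Rose Jones | 4
14 | Kate Brown | 4
11 | Ivy Brown | 3
1 | Rose Jones | 2
15 | Rose Jones | 2
2 | Rose Jones | 1
3 | Kate Brown | 1
4 | Rose Jones | 1
8 | Kate Brown | 1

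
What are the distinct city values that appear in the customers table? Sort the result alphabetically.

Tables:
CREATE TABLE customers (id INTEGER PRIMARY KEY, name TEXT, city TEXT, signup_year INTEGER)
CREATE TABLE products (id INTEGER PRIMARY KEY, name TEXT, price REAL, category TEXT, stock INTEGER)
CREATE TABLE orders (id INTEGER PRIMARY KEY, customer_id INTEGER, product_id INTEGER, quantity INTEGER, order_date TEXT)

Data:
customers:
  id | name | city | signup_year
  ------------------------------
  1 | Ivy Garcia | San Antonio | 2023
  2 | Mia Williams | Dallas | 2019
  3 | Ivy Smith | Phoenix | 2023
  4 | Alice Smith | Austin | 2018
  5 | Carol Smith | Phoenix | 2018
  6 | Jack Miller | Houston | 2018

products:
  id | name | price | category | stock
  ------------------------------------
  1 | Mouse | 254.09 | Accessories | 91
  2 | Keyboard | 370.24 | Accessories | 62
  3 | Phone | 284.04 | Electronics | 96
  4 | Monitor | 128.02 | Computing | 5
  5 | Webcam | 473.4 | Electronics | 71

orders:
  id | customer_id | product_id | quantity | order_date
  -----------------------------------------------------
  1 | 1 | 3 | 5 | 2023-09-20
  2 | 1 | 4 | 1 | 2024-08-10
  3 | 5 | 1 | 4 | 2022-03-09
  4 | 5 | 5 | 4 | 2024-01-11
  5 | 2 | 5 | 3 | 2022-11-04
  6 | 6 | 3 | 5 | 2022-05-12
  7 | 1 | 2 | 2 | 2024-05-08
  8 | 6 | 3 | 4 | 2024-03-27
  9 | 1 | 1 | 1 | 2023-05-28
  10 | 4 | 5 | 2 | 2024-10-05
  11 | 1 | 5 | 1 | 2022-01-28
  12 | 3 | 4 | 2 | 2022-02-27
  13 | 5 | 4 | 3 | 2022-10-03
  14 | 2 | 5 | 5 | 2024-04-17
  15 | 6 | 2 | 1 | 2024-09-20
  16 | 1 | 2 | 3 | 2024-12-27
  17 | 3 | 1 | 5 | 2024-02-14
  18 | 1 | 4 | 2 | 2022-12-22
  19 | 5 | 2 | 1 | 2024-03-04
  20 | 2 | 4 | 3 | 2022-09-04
SELECT DISTINCT city FROM customers ORDER BY city

Execution result:
city
Austin
Dallas
Houston
Phoenix
San Antonio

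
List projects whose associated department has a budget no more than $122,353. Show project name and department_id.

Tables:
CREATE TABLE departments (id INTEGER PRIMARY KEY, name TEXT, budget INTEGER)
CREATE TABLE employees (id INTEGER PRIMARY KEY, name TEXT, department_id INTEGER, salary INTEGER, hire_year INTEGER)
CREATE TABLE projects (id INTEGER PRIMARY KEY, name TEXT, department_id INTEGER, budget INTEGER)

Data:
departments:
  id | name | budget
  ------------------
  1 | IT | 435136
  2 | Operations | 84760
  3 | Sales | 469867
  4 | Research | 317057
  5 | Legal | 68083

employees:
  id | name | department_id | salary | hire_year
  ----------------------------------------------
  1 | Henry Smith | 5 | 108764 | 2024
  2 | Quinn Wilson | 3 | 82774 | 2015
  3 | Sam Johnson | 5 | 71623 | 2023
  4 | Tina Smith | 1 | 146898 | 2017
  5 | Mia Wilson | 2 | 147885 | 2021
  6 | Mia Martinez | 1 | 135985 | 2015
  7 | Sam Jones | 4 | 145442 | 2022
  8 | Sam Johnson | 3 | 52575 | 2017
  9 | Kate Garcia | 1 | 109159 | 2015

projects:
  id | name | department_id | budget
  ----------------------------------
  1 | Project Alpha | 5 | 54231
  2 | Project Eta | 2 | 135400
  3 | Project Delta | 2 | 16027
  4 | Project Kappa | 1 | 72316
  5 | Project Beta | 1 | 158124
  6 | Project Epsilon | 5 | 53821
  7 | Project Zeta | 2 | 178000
SELECT name, department_id FROM projects WHERE department_id IN (SELECT id FROM departments WHERE budget <= 122353)

Execution result:
name | department_id
Project Alpha | 5
Project Eta | 2
Project Delta | 2
Project Epsilon | 5
Project Zeta | 2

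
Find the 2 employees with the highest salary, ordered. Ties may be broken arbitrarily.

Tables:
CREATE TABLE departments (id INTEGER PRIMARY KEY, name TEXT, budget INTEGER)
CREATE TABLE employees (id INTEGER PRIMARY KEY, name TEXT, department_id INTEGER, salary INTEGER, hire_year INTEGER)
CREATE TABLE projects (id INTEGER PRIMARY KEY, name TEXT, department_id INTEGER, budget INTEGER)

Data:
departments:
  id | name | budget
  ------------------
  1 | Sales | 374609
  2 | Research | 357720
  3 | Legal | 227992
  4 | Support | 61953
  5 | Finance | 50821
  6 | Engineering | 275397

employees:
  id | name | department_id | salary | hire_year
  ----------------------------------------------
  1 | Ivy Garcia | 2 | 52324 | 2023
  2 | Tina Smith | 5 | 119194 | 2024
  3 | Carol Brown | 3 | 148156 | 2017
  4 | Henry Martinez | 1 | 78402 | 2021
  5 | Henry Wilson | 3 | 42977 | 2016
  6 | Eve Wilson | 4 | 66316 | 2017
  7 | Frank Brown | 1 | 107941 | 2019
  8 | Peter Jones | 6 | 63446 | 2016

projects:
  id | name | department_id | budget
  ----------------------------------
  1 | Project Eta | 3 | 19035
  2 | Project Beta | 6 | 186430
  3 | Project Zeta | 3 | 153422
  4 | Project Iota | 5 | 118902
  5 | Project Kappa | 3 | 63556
SELECT name, salary FROM employees ORDER BY salary DESC LIMIT 2

Execution result:
name | salary
Carol Brown | 148156
Tina Smith | 119194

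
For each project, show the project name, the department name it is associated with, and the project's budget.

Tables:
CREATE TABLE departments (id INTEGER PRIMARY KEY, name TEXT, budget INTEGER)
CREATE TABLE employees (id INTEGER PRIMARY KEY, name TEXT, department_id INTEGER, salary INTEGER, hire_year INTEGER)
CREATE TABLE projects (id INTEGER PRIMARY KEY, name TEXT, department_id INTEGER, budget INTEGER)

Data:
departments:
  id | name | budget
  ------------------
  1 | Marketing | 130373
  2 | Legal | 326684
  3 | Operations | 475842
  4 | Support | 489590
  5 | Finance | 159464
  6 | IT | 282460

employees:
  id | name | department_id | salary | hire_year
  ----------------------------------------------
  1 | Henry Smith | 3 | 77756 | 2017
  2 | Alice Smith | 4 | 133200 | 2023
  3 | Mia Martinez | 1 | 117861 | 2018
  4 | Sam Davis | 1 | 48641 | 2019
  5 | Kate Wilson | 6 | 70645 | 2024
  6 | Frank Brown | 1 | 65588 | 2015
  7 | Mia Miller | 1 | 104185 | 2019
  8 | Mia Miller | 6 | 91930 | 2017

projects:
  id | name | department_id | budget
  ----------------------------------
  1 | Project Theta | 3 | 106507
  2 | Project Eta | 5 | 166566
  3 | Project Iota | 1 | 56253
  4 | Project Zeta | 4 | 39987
SELECT c.name, p.name AS department, c.budget FROM projects c JOIN departments p ON c.department_id = p.id

Execution result:
name | department | budget
Project Theta | Operations | 106507
Project Eta | Finance | 166566
Project Iota | Marketing | 56253
Project Zeta | Support | 39987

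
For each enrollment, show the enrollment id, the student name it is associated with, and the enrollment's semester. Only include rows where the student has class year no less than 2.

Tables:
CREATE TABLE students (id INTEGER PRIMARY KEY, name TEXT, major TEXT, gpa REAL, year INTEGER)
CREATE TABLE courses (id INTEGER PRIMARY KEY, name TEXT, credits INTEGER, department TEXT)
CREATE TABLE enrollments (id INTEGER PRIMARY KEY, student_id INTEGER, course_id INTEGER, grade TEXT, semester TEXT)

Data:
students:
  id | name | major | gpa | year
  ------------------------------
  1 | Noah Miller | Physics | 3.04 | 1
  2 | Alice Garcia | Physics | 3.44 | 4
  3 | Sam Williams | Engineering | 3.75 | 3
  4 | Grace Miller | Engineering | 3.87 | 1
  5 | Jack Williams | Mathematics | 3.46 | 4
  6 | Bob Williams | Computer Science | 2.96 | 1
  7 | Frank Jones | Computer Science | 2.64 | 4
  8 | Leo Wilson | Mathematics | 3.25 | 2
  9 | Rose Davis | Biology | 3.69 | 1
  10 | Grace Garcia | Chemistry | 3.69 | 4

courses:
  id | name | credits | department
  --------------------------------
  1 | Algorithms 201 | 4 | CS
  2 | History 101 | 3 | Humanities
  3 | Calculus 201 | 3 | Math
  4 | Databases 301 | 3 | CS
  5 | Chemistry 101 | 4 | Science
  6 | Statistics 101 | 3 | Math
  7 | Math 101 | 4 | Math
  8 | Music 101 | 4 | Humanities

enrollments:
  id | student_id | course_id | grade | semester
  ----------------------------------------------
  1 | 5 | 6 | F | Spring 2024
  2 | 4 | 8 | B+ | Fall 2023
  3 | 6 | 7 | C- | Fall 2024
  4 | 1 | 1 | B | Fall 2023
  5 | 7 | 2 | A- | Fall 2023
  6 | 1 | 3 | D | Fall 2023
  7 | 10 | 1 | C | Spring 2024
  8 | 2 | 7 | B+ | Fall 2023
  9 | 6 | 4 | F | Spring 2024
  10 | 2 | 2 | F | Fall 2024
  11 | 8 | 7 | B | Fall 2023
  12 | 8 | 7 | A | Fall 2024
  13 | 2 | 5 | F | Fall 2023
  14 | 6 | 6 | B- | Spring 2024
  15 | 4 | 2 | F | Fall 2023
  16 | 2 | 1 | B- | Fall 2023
SELECT c.id, p.name AS student, c.semester FROM enrollments c JOIN students p ON c.student_id = p.id WHERE p.year >= 2

Execution result:
id | student | semester
1 | Jack Williams | Spring 2024
5 | Frank Jones | Fall 2023
7 | Grace Garcia | Spring 2024
8 | Alice Garcia | Fall 2023
10 | Alice Garcia | Fall 2024
11 | Leo Wilson | Fall 2023
12 | Leo Wilson | Fall 2024
13 | Alice Garcia | Fall 2023
16 | Alice Garcia | Fall 2023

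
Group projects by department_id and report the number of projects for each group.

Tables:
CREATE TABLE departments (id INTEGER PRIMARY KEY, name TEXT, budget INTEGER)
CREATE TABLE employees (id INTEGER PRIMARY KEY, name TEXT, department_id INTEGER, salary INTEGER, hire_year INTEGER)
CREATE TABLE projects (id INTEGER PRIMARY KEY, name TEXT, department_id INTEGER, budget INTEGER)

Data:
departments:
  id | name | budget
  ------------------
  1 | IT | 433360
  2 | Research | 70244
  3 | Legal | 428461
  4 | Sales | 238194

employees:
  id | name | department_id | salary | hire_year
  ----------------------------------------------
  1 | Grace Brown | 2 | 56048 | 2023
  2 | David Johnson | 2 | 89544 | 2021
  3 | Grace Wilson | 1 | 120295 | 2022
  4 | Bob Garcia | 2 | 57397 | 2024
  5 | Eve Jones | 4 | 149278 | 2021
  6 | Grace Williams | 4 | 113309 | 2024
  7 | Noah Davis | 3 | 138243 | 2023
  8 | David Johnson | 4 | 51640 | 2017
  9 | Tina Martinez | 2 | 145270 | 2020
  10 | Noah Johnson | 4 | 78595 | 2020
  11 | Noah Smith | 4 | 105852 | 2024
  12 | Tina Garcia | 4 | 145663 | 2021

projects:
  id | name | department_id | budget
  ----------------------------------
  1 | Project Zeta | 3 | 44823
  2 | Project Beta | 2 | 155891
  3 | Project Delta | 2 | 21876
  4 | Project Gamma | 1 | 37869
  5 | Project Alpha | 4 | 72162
SELECT department_id, COUNT(*) AS n FROM projects GROUP BY department_id

Execution result:
department_id | n
1 | 1
2 | 2
3 | 1
4 | 1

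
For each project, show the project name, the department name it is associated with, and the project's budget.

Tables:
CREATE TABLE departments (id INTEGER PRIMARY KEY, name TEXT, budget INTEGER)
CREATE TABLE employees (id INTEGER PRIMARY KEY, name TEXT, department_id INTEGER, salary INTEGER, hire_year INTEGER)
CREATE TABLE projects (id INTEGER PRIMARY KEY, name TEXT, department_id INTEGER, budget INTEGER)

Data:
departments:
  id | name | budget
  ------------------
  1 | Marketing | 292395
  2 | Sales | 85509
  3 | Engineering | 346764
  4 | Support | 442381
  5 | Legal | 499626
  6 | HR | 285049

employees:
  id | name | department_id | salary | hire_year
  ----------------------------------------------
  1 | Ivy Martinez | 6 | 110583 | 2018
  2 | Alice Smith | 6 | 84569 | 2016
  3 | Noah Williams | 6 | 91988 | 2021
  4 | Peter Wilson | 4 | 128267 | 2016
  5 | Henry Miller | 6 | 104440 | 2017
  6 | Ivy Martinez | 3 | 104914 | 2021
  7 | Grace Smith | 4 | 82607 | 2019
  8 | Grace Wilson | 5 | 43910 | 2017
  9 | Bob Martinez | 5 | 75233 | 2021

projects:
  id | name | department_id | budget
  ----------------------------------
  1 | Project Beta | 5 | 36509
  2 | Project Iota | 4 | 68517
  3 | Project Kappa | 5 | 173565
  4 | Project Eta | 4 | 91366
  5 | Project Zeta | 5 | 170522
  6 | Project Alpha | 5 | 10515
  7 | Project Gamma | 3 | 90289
SELECT c.name, p.name AS department, c.budget FROM projects c JOIN departments p ON c.department_id = p.id

Execution result:
name | department | budget
Project Beta | Legal | 36509
Project Iota | Support | 68517
Project Kappa | Legal | 173565
Project Eta | Support | 91366
Project Zeta | Legal | 170522
Project Alpha | Legal | 10515
Project Gamma | Engineering | 90289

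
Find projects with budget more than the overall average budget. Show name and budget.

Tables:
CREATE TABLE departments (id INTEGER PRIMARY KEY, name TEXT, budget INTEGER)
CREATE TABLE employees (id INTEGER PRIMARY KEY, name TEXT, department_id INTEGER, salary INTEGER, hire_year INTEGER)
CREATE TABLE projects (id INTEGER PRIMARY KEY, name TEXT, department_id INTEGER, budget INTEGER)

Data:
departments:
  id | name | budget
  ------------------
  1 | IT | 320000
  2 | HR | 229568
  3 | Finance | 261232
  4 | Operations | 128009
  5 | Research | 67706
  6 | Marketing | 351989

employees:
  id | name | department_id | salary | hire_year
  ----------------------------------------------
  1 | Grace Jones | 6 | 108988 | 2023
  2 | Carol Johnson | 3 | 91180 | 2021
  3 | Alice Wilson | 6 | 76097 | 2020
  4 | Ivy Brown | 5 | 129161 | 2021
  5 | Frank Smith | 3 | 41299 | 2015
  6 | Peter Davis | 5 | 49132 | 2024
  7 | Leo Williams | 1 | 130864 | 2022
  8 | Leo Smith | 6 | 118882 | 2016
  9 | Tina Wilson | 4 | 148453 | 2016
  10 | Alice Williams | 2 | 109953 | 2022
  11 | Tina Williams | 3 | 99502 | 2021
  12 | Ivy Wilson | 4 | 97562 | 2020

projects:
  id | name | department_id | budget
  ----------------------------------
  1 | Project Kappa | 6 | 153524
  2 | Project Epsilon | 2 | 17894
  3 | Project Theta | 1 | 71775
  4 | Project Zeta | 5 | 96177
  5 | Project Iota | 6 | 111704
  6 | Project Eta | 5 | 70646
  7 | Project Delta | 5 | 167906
SELECT name, budget FROM projects WHERE budget > (SELECT AVG(budget) FROM projects)

Execution result:
name | budget
Project Kappa | 153524
Project Iota | 111704
Project Delta | 167906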